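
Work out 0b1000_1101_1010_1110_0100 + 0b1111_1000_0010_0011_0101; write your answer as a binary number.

Add column by column in base 2, right to left:
  0+1 = 1
  0+0 = 0
  1+1 = 0 carry 1
  0+0+1 = 1
  0+1 = 1
  1+1 = 0 carry 1
  1+0+1 = 0 carry 1
  1+0+1 = 0 carry 1
  0+0+1 = 1
  1+1 = 0 carry 1
  0+0+1 = 1
  1+0 = 1
  1+0 = 1
  0+0 = 0
  1+0 = 1
  1+1 = 0 carry 1
  0+1+1 = 0 carry 1
  0+1+1 = 0 carry 1
  0+1+1 = 0 carry 1
  1+1+1 = 1 carry 1
  final carry 1

0b110000101110100011001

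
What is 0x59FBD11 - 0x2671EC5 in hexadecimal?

Subtract column by column in base 16:
  1-5 → C (borrow)
  1-C-1 → 4 (borrow)
  D-E-1 → E (borrow)
  B-1-1 → 9
  F-7 → 8
  9-6 → 3
  5-2 → 3

0x3389E4C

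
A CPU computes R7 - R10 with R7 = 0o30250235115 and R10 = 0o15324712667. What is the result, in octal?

Subtract column by column in base 8:
  5-7 → 6 (borrow)
  1-6-1 → 2 (borrow)
  1-6-1 → 2 (borrow)
  5-2-1 → 2
  3-1 → 2
  2-7 → 3 (borrow)
  0-4-1 → 3 (borrow)
  5-2-1 → 2
  2-3 → 7 (borrow)
  0-5-1 → 2 (borrow)
  3-1-1 → 1

0o12723322226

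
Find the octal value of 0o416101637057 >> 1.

1 bits is not a whole number of base-8 digits; in binary: 100001110001000001110011111000101111 >> 1 = 10000111000100000111001111100010111.

0o207040717427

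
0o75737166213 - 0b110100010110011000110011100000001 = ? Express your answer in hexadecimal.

0o75737166213 = 0x1ef7cec8b in hexadecimal.
0b110100010110011000110011100000001 = 0x1a2cc6701 in hexadecimal.
Subtract column by column in base 16:
  b-1 → a
  8-0 → 8
  c-7 → 5
  e-6 → 8
  c-c → 0
  7-c → b (borrow)
  f-2-1 → c
  e-a → 4
  1-1 → 0

0x4cb0858a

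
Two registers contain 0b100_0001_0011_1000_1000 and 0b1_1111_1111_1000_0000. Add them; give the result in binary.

0b1100001001100001000

Add column by column in base 2, right to left:
  0+0 = 0
  0+0 = 0
  0+0 = 0
  1+0 = 1
  0+0 = 0
  0+0 = 0
  0+0 = 0
  1+1 = 0 carry 1
  1+1+1 = 1 carry 1
  1+1+1 = 1 carry 1
  0+1+1 = 0 carry 1
  0+1+1 = 0 carry 1
  1+1+1 = 1 carry 1
  0+1+1 = 0 carry 1
  0+1+1 = 0 carry 1
  0+1+1 = 0 carry 1
  0+1+1 = 0 carry 1
  0+0+1 = 1
  1+0 = 1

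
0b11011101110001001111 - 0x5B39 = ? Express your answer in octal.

0o3300426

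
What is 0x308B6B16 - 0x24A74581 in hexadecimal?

0xBE42595

Subtract column by column in base 16:
  6-1 → 5
  1-8 → 9 (borrow)
  B-5-1 → 5
  6-4 → 2
  B-7 → 4
  8-A → E (borrow)
  0-4-1 → B (borrow)
  3-2-1 → 0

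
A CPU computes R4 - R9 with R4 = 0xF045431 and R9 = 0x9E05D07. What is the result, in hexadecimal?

Subtract column by column in base 16:
  1-7 → A (borrow)
  3-0-1 → 2
  4-D → 7 (borrow)
  5-5-1 → F (borrow)
  4-0-1 → 3
  0-E → 2 (borrow)
  F-9-1 → 5

0x523F72A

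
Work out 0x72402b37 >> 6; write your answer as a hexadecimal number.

6 bits is not a whole number of base-16 digits; in binary: 1110010010000000010101100110111 >> 6 = 1110010010000000010101100.

0x1c900ac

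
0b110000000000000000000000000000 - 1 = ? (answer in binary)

0b101111111111111111111111111111

The trailing 28 digits are 0, so subtracting 1 borrows through: they become 1 and the next digit up decrements.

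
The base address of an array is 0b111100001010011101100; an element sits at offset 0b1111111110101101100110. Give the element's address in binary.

0b10111100000000001010010

Add column by column in base 2, right to left:
  0+0 = 0
  0+1 = 1
  1+1 = 0 carry 1
  1+0+1 = 0 carry 1
  0+0+1 = 1
  1+1 = 0 carry 1
  1+1+1 = 1 carry 1
  1+0+1 = 0 carry 1
  0+1+1 = 0 carry 1
  0+1+1 = 0 carry 1
  1+0+1 = 0 carry 1
  0+1+1 = 0 carry 1
  1+0+1 = 0 carry 1
  0+1+1 = 0 carry 1
  0+1+1 = 0 carry 1
  0+1+1 = 0 carry 1
  0+1+1 = 0 carry 1
  1+1+1 = 1 carry 1
  1+1+1 = 1 carry 1
  1+1+1 = 1 carry 1
  1+1+1 = 1 carry 1
  0+1+1 = 0 carry 1
  final carry 1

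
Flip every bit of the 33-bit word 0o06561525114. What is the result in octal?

0o71216252663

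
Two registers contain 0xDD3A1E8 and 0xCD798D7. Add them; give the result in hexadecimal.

0x1AAB3ABF

Add column by column in base 16, right to left:
  8+7 = F
  E+D = B carry 1
  1+8+1 = A
  A+9 = 3 carry 1
  3+7+1 = B
  D+D = A carry 1
  D+C+1 = A carry 1
  final carry 1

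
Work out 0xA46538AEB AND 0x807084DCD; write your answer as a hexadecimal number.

0x8060008C9

AND each hex digit independently (no carries):
  A&8=8, 4&0=0, 6&7=6, 5&0=0, 3&8=0, 8&4=0, A&D=8, E&C=C, B&D=9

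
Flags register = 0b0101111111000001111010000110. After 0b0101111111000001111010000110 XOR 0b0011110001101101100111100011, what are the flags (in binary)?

0b0110001110101100011101100101

XOR bit by bit (1 where the bits differ):
  0101111111000001111010000110
^ 0011110001101101100111100011
= 0110001110101100011101100101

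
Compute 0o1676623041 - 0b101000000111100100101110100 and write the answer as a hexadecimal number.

0x9F75CAD

0o1676623041 = 0xEFB2621 in hexadecimal.
0b101000000111100100101110100 = 0x503C974 in hexadecimal.
Subtract column by column in base 16:
  1-4 → D (borrow)
  2-7-1 → A (borrow)
  6-9-1 → C (borrow)
  2-C-1 → 5 (borrow)
  B-3-1 → 7
  F-0 → F
  E-5 → 9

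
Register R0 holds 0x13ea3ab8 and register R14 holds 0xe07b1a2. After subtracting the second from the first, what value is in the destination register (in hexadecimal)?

0x5e28916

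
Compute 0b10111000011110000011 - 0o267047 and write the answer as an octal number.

0o2414534

0b10111000011110000011 = 0o2703603 in octal.
Subtract column by column in base 8:
  3-7 → 4 (borrow)
  0-4-1 → 3 (borrow)
  6-0-1 → 5
  3-7 → 4 (borrow)
  0-6-1 → 1 (borrow)
  7-2-1 → 4
  2-0 → 2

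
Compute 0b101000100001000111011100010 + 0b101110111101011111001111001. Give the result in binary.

Add column by column in base 2, right to left:
  0+1 = 1
  1+0 = 1
  0+0 = 0
  0+1 = 1
  0+1 = 1
  1+1 = 0 carry 1
  1+1+1 = 1 carry 1
  1+0+1 = 0 carry 1
  0+0+1 = 1
  1+1 = 0 carry 1
  1+1+1 = 1 carry 1
  1+1+1 = 1 carry 1
  0+1+1 = 0 carry 1
  0+1+1 = 0 carry 1
  0+0+1 = 1
  1+1 = 0 carry 1
  0+0+1 = 1
  0+1 = 1
  0+1 = 1
  0+1 = 1
  1+1 = 0 carry 1
  0+0+1 = 1
  0+1 = 1
  0+1 = 1
  1+1 = 0 carry 1
  0+0+1 = 1
  1+1 = 0 carry 1
  final carry 1

0b1010111011110100110101011011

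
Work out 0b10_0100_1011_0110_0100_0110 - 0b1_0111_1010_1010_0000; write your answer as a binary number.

0b1000110011101110100110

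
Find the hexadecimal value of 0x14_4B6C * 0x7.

0x8E0FF4

Multiply each base-16 digit by 7, carrying:
  C×7 = 84 → write 4 carry 5
  6×7+5 = 47 → write F carry 2
  B×7+2 = 79 → write F carry 4
  4×7+4 = 32 → write 0 carry 2
  4×7+2 = 30 → write E carry 1
  1×7+1 = 8 → write 8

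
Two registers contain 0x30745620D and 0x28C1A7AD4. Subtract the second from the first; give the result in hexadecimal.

0x7B2AE739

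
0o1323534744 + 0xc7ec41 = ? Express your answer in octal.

0o1405523045

0xc7ec41 = 0o61766101 in octal.
Add column by column in base 8, right to left:
  4+1 = 5
  4+0 = 4
  7+1 = 0 carry 1
  4+6+1 = 3 carry 1
  3+6+1 = 2 carry 1
  5+7+1 = 5 carry 1
  3+1+1 = 5
  2+6 = 0 carry 1
  3+0+1 = 4
  1+0 = 1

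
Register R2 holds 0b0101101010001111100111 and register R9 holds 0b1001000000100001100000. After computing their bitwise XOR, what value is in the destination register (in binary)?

XOR bit by bit (1 where the bits differ):
  0101101010001111100111
^ 1001000000100001100000
= 1100101010101110000111

0b1100101010101110000111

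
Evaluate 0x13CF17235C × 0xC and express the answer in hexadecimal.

Multiply each base-16 digit by 12, carrying:
  C×12 = 144 → write 0 carry 9
  5×12+9 = 69 → write 5 carry 4
  3×12+4 = 40 → write 8 carry 2
  2×12+2 = 26 → write A carry 1
  7×12+1 = 85 → write 5 carry 5
  1×12+5 = 17 → write 1 carry 1
  F×12+1 = 181 → write 5 carry 11
  C×12+11 = 155 → write B carry 9
  3×12+9 = 45 → write D carry 2
  1×12+2 = 14 → write E

0xEDB515A850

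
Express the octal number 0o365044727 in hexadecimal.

0x3d449d7

Each octal digit is 3 bits: 3=011 6=110 5=101 0=000 4=100 4=100 7=111 2=010 7=111.
Group the bits into nibbles: 0011 1101 0100 0100 1001 1101 0111 → 3d449d7.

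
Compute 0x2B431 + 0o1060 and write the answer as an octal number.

0o533141

0x2B431 = 0o532061 in octal.
Add column by column in base 8, right to left:
  1+0 = 1
  6+6 = 4 carry 1
  0+0+1 = 1
  2+1 = 3
  3+0 = 3
  5+0 = 5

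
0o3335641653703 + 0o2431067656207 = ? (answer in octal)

0o5766731532112

Add column by column in base 8, right to left:
  3+7 = 2 carry 1
  0+0+1 = 1
  7+2 = 1 carry 1
  3+6+1 = 2 carry 1
  5+5+1 = 3 carry 1
  6+6+1 = 5 carry 1
  1+7+1 = 1 carry 1
  4+6+1 = 3 carry 1
  6+0+1 = 7
  5+1 = 6
  3+3 = 6
  3+4 = 7
  3+2 = 5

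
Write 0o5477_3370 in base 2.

0b101100111111011011111000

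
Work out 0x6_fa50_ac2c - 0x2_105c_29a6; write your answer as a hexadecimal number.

0x4e9f48286

Subtract column by column in base 16:
  c-6 → 6
  2-a → 8 (borrow)
  c-9-1 → 2
  a-2 → 8
  0-c → 4 (borrow)
  5-5-1 → f (borrow)
  a-0-1 → 9
  f-1 → e
  6-2 → 4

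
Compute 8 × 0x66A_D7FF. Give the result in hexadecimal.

Multiply each base-16 digit by 8, carrying:
  F×8 = 120 → write 8 carry 7
  F×8+7 = 127 → write F carry 7
  7×8+7 = 63 → write F carry 3
  D×8+3 = 107 → write B carry 6
  A×8+6 = 86 → write 6 carry 5
  6×8+5 = 53 → write 5 carry 3
  6×8+3 = 51 → write 3 carry 3
  remaining carry: 3

0x3356BFF8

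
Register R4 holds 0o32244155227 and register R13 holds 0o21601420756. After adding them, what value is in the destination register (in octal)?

0o54045576205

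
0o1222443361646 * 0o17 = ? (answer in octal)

0o23226424053272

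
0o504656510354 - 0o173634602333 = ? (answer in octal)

Subtract column by column in base 8:
  4-3 → 1
  5-3 → 2
  3-3 → 0
  0-2 → 6 (borrow)
  1-0-1 → 0
  5-6 → 7 (borrow)
  6-4-1 → 1
  5-3 → 2
  6-6 → 0
  4-3 → 1
  0-7 → 1 (borrow)
  5-1-1 → 3

0o311021706021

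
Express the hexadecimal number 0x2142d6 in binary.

0b1000010100001011010110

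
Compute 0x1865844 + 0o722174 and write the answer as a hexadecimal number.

0x189fcc0

0o722174 = 0x3a47c in hexadecimal.
Add column by column in base 16, right to left:
  4+c = 0 carry 1
  4+7+1 = c
  8+4 = c
  5+a = f
  6+3 = 9
  8+0 = 8
  1+0 = 1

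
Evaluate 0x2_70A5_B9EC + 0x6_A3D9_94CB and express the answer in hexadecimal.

0x9147F4EB7

Add column by column in base 16, right to left:
  C+B = 7 carry 1
  E+C+1 = B carry 1
  9+4+1 = E
  B+9 = 4 carry 1
  5+9+1 = F
  A+D = 7 carry 1
  0+3+1 = 4
  7+A = 1 carry 1
  2+6+1 = 9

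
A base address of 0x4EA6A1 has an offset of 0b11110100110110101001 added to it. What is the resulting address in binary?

0b10111011111010001001010

0x4EA6A1 = 0b10011101010011010100001 in binary.
Add column by column in base 2, right to left:
  1+1 = 0 carry 1
  0+0+1 = 1
  0+0 = 0
  0+1 = 1
  0+0 = 0
  1+1 = 0 carry 1
  0+0+1 = 1
  1+1 = 0 carry 1
  0+1+1 = 0 carry 1
  1+0+1 = 0 carry 1
  1+1+1 = 1 carry 1
  0+1+1 = 0 carry 1
  0+0+1 = 1
  1+0 = 1
  0+1 = 1
  1+0 = 1
  0+1 = 1
  1+1 = 0 carry 1
  1+1+1 = 1 carry 1
  1+1+1 = 1 carry 1
  0+0+1 = 1
  0+0 = 0
  1+0 = 1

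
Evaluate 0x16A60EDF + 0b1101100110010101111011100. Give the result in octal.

0x16A60EDF = 0o2651407337 in octal.
0b1101100110010101111011100 = 0o154625734 in octal.
Add column by column in base 8, right to left:
  7+4 = 3 carry 1
  3+3+1 = 7
  3+7 = 2 carry 1
  7+5+1 = 5 carry 1
  0+2+1 = 3
  4+6 = 2 carry 1
  1+4+1 = 6
  5+5 = 2 carry 1
  6+1+1 = 0 carry 1
  2+0+1 = 3

0o3026235273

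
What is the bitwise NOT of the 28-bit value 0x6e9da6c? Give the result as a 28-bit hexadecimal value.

0x9162593

Each hex digit d becomes f−d:
  6→9, e→1, 9→6, d→2, a→5, 6→9, c→3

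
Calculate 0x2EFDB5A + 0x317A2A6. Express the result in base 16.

Add column by column in base 16, right to left:
  A+6 = 0 carry 1
  5+A+1 = 0 carry 1
  B+2+1 = E
  D+A = 7 carry 1
  F+7+1 = 7 carry 1
  E+1+1 = 0 carry 1
  2+3+1 = 6

0x6077E00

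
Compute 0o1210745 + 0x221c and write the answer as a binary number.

0b1010011010000000001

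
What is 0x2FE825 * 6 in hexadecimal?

Multiply each base-16 digit by 6, carrying:
  5×6 = 30 → write E carry 1
  2×6+1 = 13 → write D
  8×6 = 48 → write 0 carry 3
  E×6+3 = 87 → write 7 carry 5
  F×6+5 = 95 → write F carry 5
  2×6+5 = 17 → write 1 carry 1
  remaining carry: 1

0x11F70DE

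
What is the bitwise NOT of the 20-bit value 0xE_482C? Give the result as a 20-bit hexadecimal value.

Each hex digit d becomes F−d:
  E→1, 4→B, 8→7, 2→D, C→3

0x1B7D3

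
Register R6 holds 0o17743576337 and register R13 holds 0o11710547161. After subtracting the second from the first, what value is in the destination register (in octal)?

0o6033027156

Subtract column by column in base 8:
  7-1 → 6
  3-6 → 5 (borrow)
  3-1-1 → 1
  6-7 → 7 (borrow)
  7-4-1 → 2
  5-5 → 0
  3-0 → 3
  4-1 → 3
  7-7 → 0
  7-1 → 6
  1-1 → 0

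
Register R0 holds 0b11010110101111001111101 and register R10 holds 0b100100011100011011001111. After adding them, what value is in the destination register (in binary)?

Add column by column in base 2, right to left:
  1+1 = 0 carry 1
  0+1+1 = 0 carry 1
  1+1+1 = 1 carry 1
  1+1+1 = 1 carry 1
  1+0+1 = 0 carry 1
  1+0+1 = 0 carry 1
  1+1+1 = 1 carry 1
  0+1+1 = 0 carry 1
  0+0+1 = 1
  1+1 = 0 carry 1
  1+1+1 = 1 carry 1
  1+0+1 = 0 carry 1
  1+0+1 = 0 carry 1
  0+0+1 = 1
  1+1 = 0 carry 1
  0+1+1 = 0 carry 1
  1+1+1 = 1 carry 1
  1+0+1 = 0 carry 1
  0+0+1 = 1
  1+0 = 1
  0+1 = 1
  1+0 = 1
  1+0 = 1
  0+1 = 1

0b111111010010010101001100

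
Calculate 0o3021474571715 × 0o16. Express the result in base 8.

0o52366522252466

Multiply each base-8 digit by 14, carrying:
  5×14 = 70 → write 6 carry 8
  1×14+8 = 22 → write 6 carry 2
  7×14+2 = 100 → write 4 carry 12
  1×14+12 = 26 → write 2 carry 3
  7×14+3 = 101 → write 5 carry 12
  5×14+12 = 82 → write 2 carry 10
  4×14+10 = 66 → write 2 carry 8
  7×14+8 = 106 → write 2 carry 13
  4×14+13 = 69 → write 5 carry 8
  1×14+8 = 22 → write 6 carry 2
  2×14+2 = 30 → write 6 carry 3
  0×14+3 = 3 → write 3
  3×14 = 42 → write 2 carry 5
  remaining carry: 5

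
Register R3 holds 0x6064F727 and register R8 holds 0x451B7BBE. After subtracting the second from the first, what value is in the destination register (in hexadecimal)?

0x1B497B69

Subtract column by column in base 16:
  7-E → 9 (borrow)
  2-B-1 → 6 (borrow)
  7-B-1 → B (borrow)
  F-7-1 → 7
  4-B → 9 (borrow)
  6-1-1 → 4
  0-5 → B (borrow)
  6-4-1 → 1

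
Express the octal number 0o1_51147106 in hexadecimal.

0x1a4ce46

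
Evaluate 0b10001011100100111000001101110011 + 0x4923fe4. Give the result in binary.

0x4923fe4 = 0b100100100100011111111100100 in binary.
Add column by column in base 2, right to left:
  1+0 = 1
  1+0 = 1
  0+1 = 1
  0+0 = 0
  1+0 = 1
  1+1 = 0 carry 1
  1+1+1 = 1 carry 1
  0+1+1 = 0 carry 1
  1+1+1 = 1 carry 1
  1+1+1 = 1 carry 1
  0+1+1 = 0 carry 1
  0+1+1 = 0 carry 1
  0+1+1 = 0 carry 1
  0+1+1 = 0 carry 1
  0+0+1 = 1
  1+0 = 1
  1+0 = 1
  1+1 = 0 carry 1
  0+0+1 = 1
  0+0 = 0
  1+1 = 0 carry 1
  0+0+1 = 1
  0+0 = 0
  1+1 = 0 carry 1
  1+0+1 = 0 carry 1
  1+0+1 = 0 carry 1
  0+1+1 = 0 carry 1
  1+0+1 = 0 carry 1
  0+0+1 = 1
  0+0 = 0
  0+0 = 0
  1+0 = 1

0b10010000001001011100001101010111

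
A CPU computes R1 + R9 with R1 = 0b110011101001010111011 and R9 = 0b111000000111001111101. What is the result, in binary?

0b1101011110000100111000

Add column by column in base 2, right to left:
  1+1 = 0 carry 1
  1+0+1 = 0 carry 1
  0+1+1 = 0 carry 1
  1+1+1 = 1 carry 1
  1+1+1 = 1 carry 1
  1+1+1 = 1 carry 1
  0+1+1 = 0 carry 1
  1+0+1 = 0 carry 1
  0+0+1 = 1
  1+1 = 0 carry 1
  0+1+1 = 0 carry 1
  0+1+1 = 0 carry 1
  1+0+1 = 0 carry 1
  0+0+1 = 1
  1+0 = 1
  1+0 = 1
  1+0 = 1
  0+0 = 0
  0+1 = 1
  1+1 = 0 carry 1
  1+1+1 = 1 carry 1
  final carry 1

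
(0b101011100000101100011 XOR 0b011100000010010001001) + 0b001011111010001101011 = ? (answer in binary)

0b1000011011101001010101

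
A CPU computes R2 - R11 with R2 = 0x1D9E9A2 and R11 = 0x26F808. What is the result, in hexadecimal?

0x1B2F19A

Subtract column by column in base 16:
  2-8 → A (borrow)
  A-0-1 → 9
  9-8 → 1
  E-F → F (borrow)
  9-6-1 → 2
  D-2 → B
  1-0 → 1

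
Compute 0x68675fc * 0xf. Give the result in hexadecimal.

Multiply each base-16 digit by 15, carrying:
  c×15 = 180 → write 4 carry 11
  f×15+11 = 236 → write c carry 14
  5×15+14 = 89 → write 9 carry 5
  7×15+5 = 110 → write e carry 6
  6×15+6 = 96 → write 0 carry 6
  8×15+6 = 126 → write e carry 7
  6×15+7 = 97 → write 1 carry 6
  remaining carry: 6

0x61e0e9c4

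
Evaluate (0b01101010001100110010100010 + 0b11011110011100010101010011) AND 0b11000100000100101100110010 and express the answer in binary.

Add column by column in base 2, right to left:
  0+1 = 1
  1+1 = 0 carry 1
  0+0+1 = 1
  0+0 = 0
  0+1 = 1
  1+0 = 1
  0+1 = 1
  1+0 = 1
  0+1 = 1
  0+0 = 0
  1+1 = 0 carry 1
  1+0+1 = 0 carry 1
  0+0+1 = 1
  0+0 = 0
  1+1 = 0 carry 1
  1+1+1 = 1 carry 1
  0+1+1 = 0 carry 1
  0+0+1 = 1
  0+0 = 0
  1+1 = 0 carry 1
  0+1+1 = 0 carry 1
  1+1+1 = 1 carry 1
  0+1+1 = 0 carry 1
  1+0+1 = 0 carry 1
  1+1+1 = 1 carry 1
  0+1+1 = 0 carry 1
  final carry 1
Sum = 0b101001000101001000111110101; now AND with 0b11000100000100101100110010:
  101001000101001000111110101
& 011000100000100101100110010
= 001000000000000000100110000

0b1000000000000000100110000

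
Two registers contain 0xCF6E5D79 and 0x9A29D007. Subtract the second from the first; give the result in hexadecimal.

Subtract column by column in base 16:
  9-7 → 2
  7-0 → 7
  D-0 → D
  5-D → 8 (borrow)
  E-9-1 → 4
  6-2 → 4
  F-A → 5
  C-9 → 3

0x35448D72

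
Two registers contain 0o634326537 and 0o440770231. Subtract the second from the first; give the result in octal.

Subtract column by column in base 8:
  7-1 → 6
  3-3 → 0
  5-2 → 3
  6-0 → 6
  2-7 → 3 (borrow)
  3-7-1 → 3 (borrow)
  4-0-1 → 3
  3-4 → 7 (borrow)
  6-4-1 → 1

0o173336306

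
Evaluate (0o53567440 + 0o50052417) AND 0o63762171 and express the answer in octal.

Add column by column in base 8, right to left:
  0+7 = 7
  4+1 = 5
  4+4 = 0 carry 1
  7+2+1 = 2 carry 1
  6+5+1 = 4 carry 1
  5+0+1 = 6
  3+0 = 3
  5+5 = 2 carry 1
  final carry 1
Sum = 0o123642057; now AND with 0o63762171:
  1&0=0, 2&6=2, 3&3=3, 6&7=6, 4&6=4, 2&2=2, 0&1=0, 5&7=5, 7&1=1

0o23642051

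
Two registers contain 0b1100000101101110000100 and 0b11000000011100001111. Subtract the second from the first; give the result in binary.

Subtract column by column in base 2:
  0-1 → 1 (borrow)
  0-1-1 → 0 (borrow)
  1-1-1 → 1 (borrow)
  0-1-1 → 0 (borrow)
  0-0-1 → 1 (borrow)
  0-0-1 → 1 (borrow)
  0-0-1 → 1 (borrow)
  1-0-1 → 0
  1-1 → 0
  1-1 → 0
  0-1 → 1 (borrow)
  1-0-1 → 0
  1-0 → 1
  0-0 → 0
  1-0 → 1
  0-0 → 0
  0-0 → 0
  0-0 → 0
  0-1 → 1 (borrow)
  0-1-1 → 0 (borrow)
  1-0-1 → 0
  1-0 → 1

0b1001000101010001110101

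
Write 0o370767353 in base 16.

Each octal digit is 3 bits: 3=011 7=111 0=000 7=111 6=110 7=111 3=011 5=101 3=011.
Group the bits into nibbles: 0011 1110 0011 1110 1110 1110 1011 → 3e3eeeb.

0x3e3eeeb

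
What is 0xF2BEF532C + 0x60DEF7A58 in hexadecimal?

Add column by column in base 16, right to left:
  C+8 = 4 carry 1
  2+5+1 = 8
  3+A = D
  5+7 = C
  F+F = E carry 1
  E+E+1 = D carry 1
  B+D+1 = 9 carry 1
  2+0+1 = 3
  F+6 = 5 carry 1
  final carry 1

0x1539DECD84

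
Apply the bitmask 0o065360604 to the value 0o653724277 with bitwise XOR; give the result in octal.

0o636444473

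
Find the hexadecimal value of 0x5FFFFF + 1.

0x600000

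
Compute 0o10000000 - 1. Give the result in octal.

The trailing 7 digits are 0, so subtracting 1 borrows through: they become 7 and the next digit up decrements.

0o7777777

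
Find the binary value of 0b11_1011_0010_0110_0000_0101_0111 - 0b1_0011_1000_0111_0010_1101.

0b11100111101101100100101010

Subtract column by column in base 2:
  1-1 → 0
  1-0 → 1
  1-1 → 0
  0-1 → 1 (borrow)
  1-0-1 → 0
  0-1 → 1 (borrow)
  1-0-1 → 0
  0-0 → 0
  0-1 → 1 (borrow)
  0-1-1 → 0 (borrow)
  0-1-1 → 0 (borrow)
  0-0-1 → 1 (borrow)
  0-0-1 → 1 (borrow)
  1-0-1 → 0
  1-0 → 1
  0-1 → 1 (borrow)
  0-1-1 → 0 (borrow)
  1-1-1 → 1 (borrow)
  0-0-1 → 1 (borrow)
  0-0-1 → 1 (borrow)
  1-1-1 → 1 (borrow)
  1-0-1 → 0
  0-0 → 0
  1-0 → 1
  1-0 → 1
  1-0 → 1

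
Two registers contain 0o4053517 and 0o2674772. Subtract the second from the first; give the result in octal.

0o1156525

Subtract column by column in base 8:
  7-2 → 5
  1-7 → 2 (borrow)
  5-7-1 → 5 (borrow)
  3-4-1 → 6 (borrow)
  5-7-1 → 5 (borrow)
  0-6-1 → 1 (borrow)
  4-2-1 → 1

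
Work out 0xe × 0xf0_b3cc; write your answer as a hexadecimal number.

0xd29d528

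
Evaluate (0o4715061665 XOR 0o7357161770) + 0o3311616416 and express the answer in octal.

0o6753716533

First 0o4715061665 XOR 0o7357161770 = 0o3442100115.
Add column by column in base 8, right to left:
  5+6 = 3 carry 1
  1+1+1 = 3
  1+4 = 5
  0+6 = 6
  0+1 = 1
  1+6 = 7
  2+1 = 3
  4+1 = 5
  4+3 = 7
  3+3 = 6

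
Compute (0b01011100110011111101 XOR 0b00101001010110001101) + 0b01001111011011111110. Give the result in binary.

First 0b01011100110011111101 XOR 0b00101001010110001101 = 0b01110101100101110000.
Add column by column in base 2, right to left:
  0+0 = 0
  0+1 = 1
  0+1 = 1
  0+1 = 1
  1+1 = 0 carry 1
  1+1+1 = 1 carry 1
  1+1+1 = 1 carry 1
  0+1+1 = 0 carry 1
  1+0+1 = 0 carry 1
  0+1+1 = 0 carry 1
  0+1+1 = 0 carry 1
  1+0+1 = 0 carry 1
  1+1+1 = 1 carry 1
  0+1+1 = 0 carry 1
  1+1+1 = 1 carry 1
  0+1+1 = 0 carry 1
  1+0+1 = 0 carry 1
  1+0+1 = 0 carry 1
  1+1+1 = 1 carry 1
  final carry 1

0b11000101000001101110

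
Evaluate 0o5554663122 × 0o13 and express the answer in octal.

0o76655262606

Multiply each base-8 digit by 11, carrying:
  2×11 = 22 → write 6 carry 2
  2×11+2 = 24 → write 0 carry 3
  1×11+3 = 14 → write 6 carry 1
  3×11+1 = 34 → write 2 carry 4
  6×11+4 = 70 → write 6 carry 8
  6×11+8 = 74 → write 2 carry 9
  4×11+9 = 53 → write 5 carry 6
  5×11+6 = 61 → write 5 carry 7
  5×11+7 = 62 → write 6 carry 7
  5×11+7 = 62 → write 6 carry 7
  remaining carry: 7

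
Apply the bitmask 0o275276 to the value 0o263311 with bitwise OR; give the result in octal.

OR each oct digit independently (no carries):
  2|2=2, 6|7=7, 3|5=7, 3|2=3, 1|7=7, 1|6=7

0o277377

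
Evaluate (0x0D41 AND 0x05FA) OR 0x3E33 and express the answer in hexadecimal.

0x0D41 AND 0x05FA = 0x0540.
Then OR with 0x3E33.

0x3F73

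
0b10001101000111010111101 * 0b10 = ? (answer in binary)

Multiply each base-2 digit by 2, carrying:
  1×2 = 2 → write 0 carry 1
  0×2+1 = 1 → write 1
  1×2 = 2 → write 0 carry 1
  1×2+1 = 3 → write 1 carry 1
  1×2+1 = 3 → write 1 carry 1
  1×2+1 = 3 → write 1 carry 1
  0×2+1 = 1 → write 1
  1×2 = 2 → write 0 carry 1
  0×2+1 = 1 → write 1
  1×2 = 2 → write 0 carry 1
  1×2+1 = 3 → write 1 carry 1
  1×2+1 = 3 → write 1 carry 1
  0×2+1 = 1 → write 1
  0×2 = 0 → write 0
  0×2 = 0 → write 0
  1×2 = 2 → write 0 carry 1
  0×2+1 = 1 → write 1
  1×2 = 2 → write 0 carry 1
  1×2+1 = 3 → write 1 carry 1
  0×2+1 = 1 → write 1
  0×2 = 0 → write 0
  0×2 = 0 → write 0
  1×2 = 2 → write 0 carry 1
  remaining carry: 1

0b100011010001110101111010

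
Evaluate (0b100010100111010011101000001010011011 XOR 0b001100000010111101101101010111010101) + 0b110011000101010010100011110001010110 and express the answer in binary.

0b1100001101011000000101001001110100100

First 0b100010100111010011101000001010011011 XOR 0b001100000010111101101101010111010101 = 0b101110100101101110000101011101001110.
Add column by column in base 2, right to left:
  0+0 = 0
  1+1 = 0 carry 1
  1+1+1 = 1 carry 1
  1+0+1 = 0 carry 1
  0+1+1 = 0 carry 1
  0+0+1 = 1
  1+1 = 0 carry 1
  0+0+1 = 1
  1+0 = 1
  1+0 = 1
  1+1 = 0 carry 1
  0+1+1 = 0 carry 1
  1+1+1 = 1 carry 1
  0+1+1 = 0 carry 1
  1+0+1 = 0 carry 1
  0+0+1 = 1
  0+0 = 0
  0+1 = 1
  0+0 = 0
  1+1 = 0 carry 1
  1+0+1 = 0 carry 1
  1+0+1 = 0 carry 1
  0+1+1 = 0 carry 1
  1+0+1 = 0 carry 1
  1+1+1 = 1 carry 1
  0+0+1 = 1
  1+1 = 0 carry 1
  0+0+1 = 1
  0+0 = 0
  1+0 = 1
  0+1 = 1
  1+1 = 0 carry 1
  1+0+1 = 0 carry 1
  1+0+1 = 0 carry 1
  0+1+1 = 0 carry 1
  1+1+1 = 1 carry 1
  final carry 1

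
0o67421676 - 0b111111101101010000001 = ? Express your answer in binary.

0b101111100100100100111101

0o67421676 = 0b110111100010001110111110 in binary.
Subtract column by column in base 2:
  0-1 → 1 (borrow)
  1-0-1 → 0
  1-0 → 1
  1-0 → 1
  1-0 → 1
  1-0 → 1
  0-0 → 0
  1-1 → 0
  1-0 → 1
  1-1 → 0
  0-0 → 0
  0-1 → 1 (borrow)
  0-1-1 → 0 (borrow)
  1-0-1 → 0
  0-1 → 1 (borrow)
  0-1-1 → 0 (borrow)
  0-1-1 → 0 (borrow)
  1-1-1 → 1 (borrow)
  1-1-1 → 1 (borrow)
  1-1-1 → 1 (borrow)
  1-1-1 → 1 (borrow)
  0-0-1 → 1 (borrow)
  1-0-1 → 0
  1-0 → 1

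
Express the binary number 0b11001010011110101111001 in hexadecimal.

Group the bits into nibbles: 0110 0101 0011 1101 0111 1001 → 653d79.

0x653d79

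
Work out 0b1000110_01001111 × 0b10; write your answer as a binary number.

Multiply each base-2 digit by 2, carrying:
  1×2 = 2 → write 0 carry 1
  1×2+1 = 3 → write 1 carry 1
  1×2+1 = 3 → write 1 carry 1
  1×2+1 = 3 → write 1 carry 1
  0×2+1 = 1 → write 1
  0×2 = 0 → write 0
  1×2 = 2 → write 0 carry 1
  0×2+1 = 1 → write 1
  0×2 = 0 → write 0
  1×2 = 2 → write 0 carry 1
  1×2+1 = 3 → write 1 carry 1
  0×2+1 = 1 → write 1
  0×2 = 0 → write 0
  0×2 = 0 → write 0
  1×2 = 2 → write 0 carry 1
  remaining carry: 1

0b1000110010011110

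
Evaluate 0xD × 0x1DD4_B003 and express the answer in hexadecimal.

0x183CCF027

Multiply each base-16 digit by 13, carrying:
  3×13 = 39 → write 7 carry 2
  0×13+2 = 2 → write 2
  0×13 = 0 → write 0
  B×13 = 143 → write F carry 8
  4×13+8 = 60 → write C carry 3
  D×13+3 = 172 → write C carry 10
  D×13+10 = 179 → write 3 carry 11
  1×13+11 = 24 → write 8 carry 1
  remaining carry: 1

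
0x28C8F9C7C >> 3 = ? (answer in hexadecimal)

3 bits is not a whole number of base-16 digits; in binary: 1010001100100011111001110001111100 >> 3 = 1010001100100011111001110001111.

0x5191F38F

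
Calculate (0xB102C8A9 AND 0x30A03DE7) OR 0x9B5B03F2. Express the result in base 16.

0xBB5B0BF3

0xB102C8A9 AND 0x30A03DE7 = 0x300008A1.
Then OR with 0x9B5B03F2.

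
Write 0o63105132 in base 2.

0b110011001000101001011010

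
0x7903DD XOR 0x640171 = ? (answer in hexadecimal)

XOR each hex digit independently (no carries):
  7^6=1, 9^4=D, 0^0=0, 3^1=2, D^7=A, D^1=C

0x1D02AC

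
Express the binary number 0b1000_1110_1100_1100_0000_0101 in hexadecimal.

Group the bits into nibbles: 1000 1110 1100 1100 0000 0101 → 8ecc05.

0x8ecc05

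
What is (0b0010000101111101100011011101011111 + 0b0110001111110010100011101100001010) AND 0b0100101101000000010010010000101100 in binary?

0b101000000000010000000101000

Add column by column in base 2, right to left:
  1+0 = 1
  1+1 = 0 carry 1
  1+0+1 = 0 carry 1
  1+1+1 = 1 carry 1
  1+0+1 = 0 carry 1
  0+0+1 = 1
  1+0 = 1
  0+0 = 0
  1+1 = 0 carry 1
  1+1+1 = 1 carry 1
  1+0+1 = 0 carry 1
  0+1+1 = 0 carry 1
  1+1+1 = 1 carry 1
  1+1+1 = 1 carry 1
  0+0+1 = 1
  0+0 = 0
  0+0 = 0
  1+1 = 0 carry 1
  1+0+1 = 0 carry 1
  0+1+1 = 0 carry 1
  1+0+1 = 0 carry 1
  1+0+1 = 0 carry 1
  1+1+1 = 1 carry 1
  1+1+1 = 1 carry 1
  1+1+1 = 1 carry 1
  0+1+1 = 0 carry 1
  1+1+1 = 1 carry 1
  0+1+1 = 0 carry 1
  0+0+1 = 1
  0+0 = 0
  0+0 = 0
  1+1 = 0 carry 1
  0+1+1 = 0 carry 1
  final carry 1
Sum = 0b1000010101110000000111001001101001; now AND with 0b0100101101000000010010010000101100:
  1000010101110000000111001001101001
& 0100101101000000010010010000101100
= 0000000101000000000010000000101000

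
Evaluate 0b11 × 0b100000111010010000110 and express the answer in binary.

0b1100010101110110010010

Multiply each base-2 digit by 3, carrying:
  0×3 = 0 → write 0
  1×3 = 3 → write 1 carry 1
  1×3+1 = 4 → write 0 carry 2
  0×3+2 = 2 → write 0 carry 1
  0×3+1 = 1 → write 1
  0×3 = 0 → write 0
  0×3 = 0 → write 0
  1×3 = 3 → write 1 carry 1
  0×3+1 = 1 → write 1
  0×3 = 0 → write 0
  1×3 = 3 → write 1 carry 1
  0×3+1 = 1 → write 1
  1×3 = 3 → write 1 carry 1
  1×3+1 = 4 → write 0 carry 2
  1×3+2 = 5 → write 1 carry 2
  0×3+2 = 2 → write 0 carry 1
  0×3+1 = 1 → write 1
  0×3 = 0 → write 0
  0×3 = 0 → write 0
  0×3 = 0 → write 0
  1×3 = 3 → write 1 carry 1
  remaining carry: 1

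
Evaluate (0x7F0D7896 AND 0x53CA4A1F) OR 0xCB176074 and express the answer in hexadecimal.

0xDB1F6876

0x7F0D7896 AND 0x53CA4A1F = 0x53084816.
Then OR with 0xCB176074.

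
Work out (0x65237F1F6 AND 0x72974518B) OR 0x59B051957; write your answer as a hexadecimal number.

0x79B3559D7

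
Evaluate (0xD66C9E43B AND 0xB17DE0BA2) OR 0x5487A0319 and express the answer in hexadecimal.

0xD4EFA033B

0xD66C9E43B AND 0xB17DE0BA2 = 0x906C80022.
Then OR with 0x5487A0319.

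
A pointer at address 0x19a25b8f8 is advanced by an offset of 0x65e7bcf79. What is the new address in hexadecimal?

0x7f8a18871

Add column by column in base 16, right to left:
  8+9 = 1 carry 1
  f+7+1 = 7 carry 1
  8+f+1 = 8 carry 1
  b+c+1 = 8 carry 1
  5+b+1 = 1 carry 1
  2+7+1 = a
  a+e = 8 carry 1
  9+5+1 = f
  1+6 = 7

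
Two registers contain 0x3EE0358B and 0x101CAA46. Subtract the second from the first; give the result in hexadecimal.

0x2EC38B45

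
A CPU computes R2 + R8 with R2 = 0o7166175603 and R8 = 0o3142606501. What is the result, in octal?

0o12331004304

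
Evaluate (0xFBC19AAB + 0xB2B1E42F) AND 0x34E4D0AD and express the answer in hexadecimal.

0x24605088

Add column by column in base 16, right to left:
  B+F = A carry 1
  A+2+1 = D
  A+4 = E
  9+E = 7 carry 1
  1+1+1 = 3
  C+B = 7 carry 1
  B+2+1 = E
  F+B = A carry 1
  final carry 1
Sum = 0x1AE737EDA; now AND with 0x34E4D0AD:
  1&0=0, A&3=2, E&4=4, 7&E=6, 3&4=0, 7&D=5, E&0=0, D&A=8, A&D=8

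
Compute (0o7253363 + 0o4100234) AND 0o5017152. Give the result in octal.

Add column by column in base 8, right to left:
  3+4 = 7
  6+3 = 1 carry 1
  3+2+1 = 6
  3+0 = 3
  5+0 = 5
  2+1 = 3
  7+4 = 3 carry 1
  final carry 1
Sum = 0o13353617; now AND with 0o5017152:
  1&0=0, 3&5=1, 3&0=0, 5&1=1, 3&7=3, 6&1=0, 1&5=1, 7&2=2

0o1013012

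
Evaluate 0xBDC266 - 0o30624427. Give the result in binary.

0b10110101001100101001111

0xBDC266 = 0b101111011100001001100110 in binary.
0o30624427 = 0b11000110010100100010111 in binary.
Subtract column by column in base 2:
  0-1 → 1 (borrow)
  1-1-1 → 1 (borrow)
  1-1-1 → 1 (borrow)
  0-0-1 → 1 (borrow)
  0-1-1 → 0 (borrow)
  1-0-1 → 0
  1-0 → 1
  0-0 → 0
  0-1 → 1 (borrow)
  1-0-1 → 0
  0-0 → 0
  0-1 → 1 (borrow)
  0-0-1 → 1 (borrow)
  0-1-1 → 0 (borrow)
  1-0-1 → 0
  1-0 → 1
  1-1 → 0
  0-1 → 1 (borrow)
  1-0-1 → 0
  1-0 → 1
  1-0 → 1
  1-1 → 0
  0-1 → 1 (borrow)
  1-0-1 → 0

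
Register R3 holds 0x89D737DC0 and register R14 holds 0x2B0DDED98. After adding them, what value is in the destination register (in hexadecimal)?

0xB4E516B58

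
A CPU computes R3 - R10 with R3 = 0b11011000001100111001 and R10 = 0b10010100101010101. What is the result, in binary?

0b11000101100111100100

Subtract column by column in base 2:
  1-1 → 0
  0-0 → 0
  0-1 → 1 (borrow)
  1-0-1 → 0
  1-1 → 0
  1-0 → 1
  0-1 → 1 (borrow)
  0-0-1 → 1 (borrow)
  1-1-1 → 1 (borrow)
  1-0-1 → 0
  0-0 → 0
  0-1 → 1 (borrow)
  0-0-1 → 1 (borrow)
  0-1-1 → 0 (borrow)
  0-0-1 → 1 (borrow)
  1-0-1 → 0
  1-1 → 0
  0-0 → 0
  1-0 → 1
  1-0 → 1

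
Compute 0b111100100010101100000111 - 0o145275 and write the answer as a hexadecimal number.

0xf1604a

0b111100100010101100000111 = 0xf22b07 in hexadecimal.
0o145275 = 0xcabd in hexadecimal.
Subtract column by column in base 16:
  7-d → a (borrow)
  0-b-1 → 4 (borrow)
  b-a-1 → 0
  2-c → 6 (borrow)
  2-0-1 → 1
  f-0 → f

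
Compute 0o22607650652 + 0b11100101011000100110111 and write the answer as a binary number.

0b10010110100100100000001011100001

0o22607650652 = 0b10010110000111110101000110101010 in binary.
Add column by column in base 2, right to left:
  0+1 = 1
  1+1 = 0 carry 1
  0+1+1 = 0 carry 1
  1+0+1 = 0 carry 1
  0+1+1 = 0 carry 1
  1+1+1 = 1 carry 1
  0+0+1 = 1
  1+0 = 1
  1+1 = 0 carry 1
  0+0+1 = 1
  0+0 = 0
  0+0 = 0
  1+1 = 0 carry 1
  0+1+1 = 0 carry 1
  1+0+1 = 0 carry 1
  0+1+1 = 0 carry 1
  1+0+1 = 0 carry 1
  1+1+1 = 1 carry 1
  1+0+1 = 0 carry 1
  1+0+1 = 0 carry 1
  1+1+1 = 1 carry 1
  0+1+1 = 0 carry 1
  0+1+1 = 0 carry 1
  0+0+1 = 1
  0+0 = 0
  1+0 = 1
  1+0 = 1
  0+0 = 0
  1+0 = 1
  0+0 = 0
  0+0 = 0
  1+0 = 1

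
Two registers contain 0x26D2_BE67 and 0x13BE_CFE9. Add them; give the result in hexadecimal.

0x3A918E50

Add column by column in base 16, right to left:
  7+9 = 0 carry 1
  6+E+1 = 5 carry 1
  E+F+1 = E carry 1
  B+C+1 = 8 carry 1
  2+E+1 = 1 carry 1
  D+B+1 = 9 carry 1
  6+3+1 = A
  2+1 = 3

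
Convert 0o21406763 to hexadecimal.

0x460DF3

Each octal digit is 3 bits: 2=010 1=001 4=100 0=000 6=110 7=111 6=110 3=011.
Group the bits into nibbles: 0100 0110 0000 1101 1111 0011 → 460DF3.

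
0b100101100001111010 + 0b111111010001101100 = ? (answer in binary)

Add column by column in base 2, right to left:
  0+0 = 0
  1+0 = 1
  0+1 = 1
  1+1 = 0 carry 1
  1+0+1 = 0 carry 1
  1+1+1 = 1 carry 1
  1+1+1 = 1 carry 1
  0+0+1 = 1
  0+0 = 0
  0+0 = 0
  0+1 = 1
  1+0 = 1
  1+1 = 0 carry 1
  0+1+1 = 0 carry 1
  1+1+1 = 1 carry 1
  0+1+1 = 0 carry 1
  0+1+1 = 0 carry 1
  1+1+1 = 1 carry 1
  final carry 1

0b1100100110011100110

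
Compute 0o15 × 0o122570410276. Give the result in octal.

0o2063436554646

Multiply each base-8 digit by 13, carrying:
  6×13 = 78 → write 6 carry 9
  7×13+9 = 100 → write 4 carry 12
  2×13+12 = 38 → write 6 carry 4
  0×13+4 = 4 → write 4
  1×13 = 13 → write 5 carry 1
  4×13+1 = 53 → write 5 carry 6
  0×13+6 = 6 → write 6
  7×13 = 91 → write 3 carry 11
  5×13+11 = 76 → write 4 carry 9
  2×13+9 = 35 → write 3 carry 4
  2×13+4 = 30 → write 6 carry 3
  1×13+3 = 16 → write 0 carry 2
  remaining carry: 2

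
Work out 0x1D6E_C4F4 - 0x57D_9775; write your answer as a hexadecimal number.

0x17F12D7F

Subtract column by column in base 16:
  4-5 → F (borrow)
  F-7-1 → 7
  4-7 → D (borrow)
  C-9-1 → 2
  E-D → 1
  6-7 → F (borrow)
  D-5-1 → 7
  1-0 → 1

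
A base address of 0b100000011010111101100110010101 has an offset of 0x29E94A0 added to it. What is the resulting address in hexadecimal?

0x230A6E35

0b100000011010111101100110010101 = 0x206BD995 in hexadecimal.
Add column by column in base 16, right to left:
  5+0 = 5
  9+A = 3 carry 1
  9+4+1 = E
  D+9 = 6 carry 1
  B+E+1 = A carry 1
  6+9+1 = 0 carry 1
  0+2+1 = 3
  2+0 = 2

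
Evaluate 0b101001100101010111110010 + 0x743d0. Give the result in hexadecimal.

0xad99c2

0b101001100101010111110010 = 0xa655f2 in hexadecimal.
Add column by column in base 16, right to left:
  2+0 = 2
  f+d = c carry 1
  5+3+1 = 9
  5+4 = 9
  6+7 = d
  a+0 = a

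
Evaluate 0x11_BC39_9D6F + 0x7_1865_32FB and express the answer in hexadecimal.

Add column by column in base 16, right to left:
  F+B = A carry 1
  6+F+1 = 6 carry 1
  D+2+1 = 0 carry 1
  9+3+1 = D
  9+5 = E
  3+6 = 9
  C+8 = 4 carry 1
  B+1+1 = D
  1+7 = 8
  1+0 = 1

0x18D49ED06A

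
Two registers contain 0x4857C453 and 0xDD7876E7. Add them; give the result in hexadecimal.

0x125D03B3A

Add column by column in base 16, right to left:
  3+7 = A
  5+E = 3 carry 1
  4+6+1 = B
  C+7 = 3 carry 1
  7+8+1 = 0 carry 1
  5+7+1 = D
  8+D = 5 carry 1
  4+D+1 = 2 carry 1
  final carry 1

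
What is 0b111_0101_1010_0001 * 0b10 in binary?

0b1110101101000010

Multiply each base-2 digit by 2, carrying:
  1×2 = 2 → write 0 carry 1
  0×2+1 = 1 → write 1
  0×2 = 0 → write 0
  0×2 = 0 → write 0
  0×2 = 0 → write 0
  1×2 = 2 → write 0 carry 1
  0×2+1 = 1 → write 1
  1×2 = 2 → write 0 carry 1
  1×2+1 = 3 → write 1 carry 1
  0×2+1 = 1 → write 1
  1×2 = 2 → write 0 carry 1
  0×2+1 = 1 → write 1
  1×2 = 2 → write 0 carry 1
  1×2+1 = 3 → write 1 carry 1
  1×2+1 = 3 → write 1 carry 1
  remaining carry: 1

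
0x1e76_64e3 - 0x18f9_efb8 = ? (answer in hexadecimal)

Subtract column by column in base 16:
  3-8 → b (borrow)
  e-b-1 → 2
  4-f → 5 (borrow)
  6-e-1 → 7 (borrow)
  6-9-1 → c (borrow)
  7-f-1 → 7 (borrow)
  e-8-1 → 5
  1-1 → 0

0x57c752b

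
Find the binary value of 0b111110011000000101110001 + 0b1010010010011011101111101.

0b10010000101011100011101110

Add column by column in base 2, right to left:
  1+1 = 0 carry 1
  0+0+1 = 1
  0+1 = 1
  0+1 = 1
  1+1 = 0 carry 1
  1+1+1 = 1 carry 1
  1+1+1 = 1 carry 1
  0+0+1 = 1
  1+1 = 0 carry 1
  0+1+1 = 0 carry 1
  0+1+1 = 0 carry 1
  0+0+1 = 1
  0+1 = 1
  0+1 = 1
  0+0 = 0
  1+0 = 1
  1+1 = 0 carry 1
  0+0+1 = 1
  0+0 = 0
  1+1 = 0 carry 1
  1+0+1 = 0 carry 1
  1+0+1 = 0 carry 1
  1+1+1 = 1 carry 1
  1+0+1 = 0 carry 1
  0+1+1 = 0 carry 1
  final carry 1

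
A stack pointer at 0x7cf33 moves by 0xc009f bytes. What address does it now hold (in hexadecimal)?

Add column by column in base 16, right to left:
  3+f = 2 carry 1
  3+9+1 = d
  f+0 = f
  c+0 = c
  7+c = 3 carry 1
  final carry 1

0x13cfd2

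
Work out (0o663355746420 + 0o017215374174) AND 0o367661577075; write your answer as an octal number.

Add column by column in base 8, right to left:
  0+4 = 4
  2+7 = 1 carry 1
  4+1+1 = 6
  6+4 = 2 carry 1
  4+7+1 = 4 carry 1
  7+3+1 = 3 carry 1
  5+5+1 = 3 carry 1
  5+1+1 = 7
  3+2 = 5
  3+7 = 2 carry 1
  6+1+1 = 0 carry 1
  6+0+1 = 7
Sum = 0o702573342614; now AND with 0o367661577075:
  7&3=3, 0&6=0, 2&7=2, 5&6=4, 7&6=6, 3&1=1, 3&5=1, 4&7=4, 2&7=2, 6&0=0, 1&7=1, 4&5=4

0o302461142014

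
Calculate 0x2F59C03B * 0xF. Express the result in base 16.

Multiply each base-16 digit by 15, carrying:
  B×15 = 165 → write 5 carry 10
  3×15+10 = 55 → write 7 carry 3
  0×15+3 = 3 → write 3
  C×15 = 180 → write 4 carry 11
  9×15+11 = 146 → write 2 carry 9
  5×15+9 = 84 → write 4 carry 5
  F×15+5 = 230 → write 6 carry 14
  2×15+14 = 44 → write C carry 2
  remaining carry: 2

0x2C6424375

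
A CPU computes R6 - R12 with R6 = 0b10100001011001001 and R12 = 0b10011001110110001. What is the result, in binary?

0b111100011000

Subtract column by column in base 2:
  1-1 → 0
  0-0 → 0
  0-0 → 0
  1-0 → 1
  0-1 → 1 (borrow)
  0-1-1 → 0 (borrow)
  1-0-1 → 0
  1-1 → 0
  0-1 → 1 (borrow)
  1-1-1 → 1 (borrow)
  0-0-1 → 1 (borrow)
  0-0-1 → 1 (borrow)
  0-1-1 → 0 (borrow)
  0-1-1 → 0 (borrow)
  1-0-1 → 0
  0-0 → 0
  1-1 → 0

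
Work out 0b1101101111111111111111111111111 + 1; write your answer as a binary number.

The trailing 25 digits are 1 (max in base 2), so adding 1 cascades: they roll to 0 and the next digit up increments.

0b1101110000000000000000000000000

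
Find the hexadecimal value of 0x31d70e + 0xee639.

Add column by column in base 16, right to left:
  e+9 = 7 carry 1
  0+3+1 = 4
  7+6 = d
  d+e = b carry 1
  1+e+1 = 0 carry 1
  3+0+1 = 4

0x40bd47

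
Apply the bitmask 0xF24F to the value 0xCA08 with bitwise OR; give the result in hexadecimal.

OR each hex digit independently (no carries):
  C|F=F, A|2=A, 0|4=4, 8|F=F

0xFA4F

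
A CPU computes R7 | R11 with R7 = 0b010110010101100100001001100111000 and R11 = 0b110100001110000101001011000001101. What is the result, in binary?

0b110110011111100101001011100111101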